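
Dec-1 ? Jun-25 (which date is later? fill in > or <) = >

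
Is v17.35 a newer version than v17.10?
Yes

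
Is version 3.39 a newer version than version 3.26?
Yes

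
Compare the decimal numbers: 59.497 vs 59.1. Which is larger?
59.497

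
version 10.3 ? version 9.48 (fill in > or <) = >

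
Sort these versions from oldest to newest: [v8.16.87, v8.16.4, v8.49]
[v8.16.4, v8.16.87, v8.49]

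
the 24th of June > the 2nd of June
True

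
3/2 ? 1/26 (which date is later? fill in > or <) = >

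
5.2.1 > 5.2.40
False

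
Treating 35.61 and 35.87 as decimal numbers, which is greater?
35.87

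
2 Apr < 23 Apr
True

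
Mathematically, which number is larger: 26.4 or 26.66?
26.66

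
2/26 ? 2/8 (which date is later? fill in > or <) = >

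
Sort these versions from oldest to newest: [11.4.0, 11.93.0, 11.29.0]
[11.4.0, 11.29.0, 11.93.0]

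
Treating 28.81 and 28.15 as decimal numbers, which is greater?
28.81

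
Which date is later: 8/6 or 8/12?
8/12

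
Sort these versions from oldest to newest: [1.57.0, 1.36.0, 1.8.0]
[1.8.0, 1.36.0, 1.57.0]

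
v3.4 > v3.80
False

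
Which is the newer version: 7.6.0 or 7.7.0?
7.7.0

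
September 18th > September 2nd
True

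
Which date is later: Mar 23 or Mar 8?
Mar 23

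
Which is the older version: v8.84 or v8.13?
v8.13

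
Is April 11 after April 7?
Yes. Day 11 comes after day 7 in April — this is a date comparison, not a decimal one (the decimal 4.11 would be smaller than 4.7).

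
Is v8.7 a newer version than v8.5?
Yes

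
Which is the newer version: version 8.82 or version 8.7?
version 8.82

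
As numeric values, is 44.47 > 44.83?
False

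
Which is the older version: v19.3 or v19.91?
v19.3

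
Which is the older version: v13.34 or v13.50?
v13.34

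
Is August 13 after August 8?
Yes. Day 13 comes after day 8 in August — this is a date comparison, not a decimal one (the decimal 8.13 would be smaller than 8.8).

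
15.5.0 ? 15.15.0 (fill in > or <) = <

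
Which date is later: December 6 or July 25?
December 6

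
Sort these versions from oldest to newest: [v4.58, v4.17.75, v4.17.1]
[v4.17.1, v4.17.75, v4.58]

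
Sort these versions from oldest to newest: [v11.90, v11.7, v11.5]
[v11.5, v11.7, v11.90]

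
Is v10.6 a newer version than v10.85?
No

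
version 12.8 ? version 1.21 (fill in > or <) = >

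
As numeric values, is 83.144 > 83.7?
False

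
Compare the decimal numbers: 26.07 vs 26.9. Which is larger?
26.9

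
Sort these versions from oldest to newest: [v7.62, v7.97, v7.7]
[v7.7, v7.62, v7.97]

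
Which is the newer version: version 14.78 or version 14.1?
version 14.78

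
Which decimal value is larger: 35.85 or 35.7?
35.85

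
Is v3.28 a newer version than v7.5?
No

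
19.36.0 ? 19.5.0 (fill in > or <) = >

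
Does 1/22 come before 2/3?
Yes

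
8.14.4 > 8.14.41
False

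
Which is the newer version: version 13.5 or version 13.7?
version 13.7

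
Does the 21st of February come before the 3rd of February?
No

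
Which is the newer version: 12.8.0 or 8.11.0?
12.8.0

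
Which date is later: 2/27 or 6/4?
6/4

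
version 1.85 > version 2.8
False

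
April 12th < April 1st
False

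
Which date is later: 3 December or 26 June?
3 December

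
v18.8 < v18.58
True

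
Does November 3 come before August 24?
No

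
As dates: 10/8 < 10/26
True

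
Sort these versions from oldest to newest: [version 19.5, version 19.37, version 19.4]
[version 19.4, version 19.5, version 19.37]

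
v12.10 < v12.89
True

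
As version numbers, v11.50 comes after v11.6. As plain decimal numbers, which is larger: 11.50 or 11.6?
11.6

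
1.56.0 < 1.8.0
False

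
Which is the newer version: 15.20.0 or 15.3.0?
15.20.0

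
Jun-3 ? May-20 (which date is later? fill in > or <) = >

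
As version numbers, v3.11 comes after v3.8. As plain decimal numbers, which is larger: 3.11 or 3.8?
3.8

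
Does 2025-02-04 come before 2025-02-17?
Yes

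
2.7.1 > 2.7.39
False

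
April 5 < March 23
False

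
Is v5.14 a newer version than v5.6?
Yes. Version numbers are compared segment by segment as integers, not as decimals: minor version 14 > 6, so v5.14 > v5.6 (even though the decimal 5.14 < 5.6).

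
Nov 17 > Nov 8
True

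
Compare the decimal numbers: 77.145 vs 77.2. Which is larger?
77.2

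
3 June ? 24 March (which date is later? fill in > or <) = >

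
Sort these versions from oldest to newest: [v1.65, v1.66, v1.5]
[v1.5, v1.65, v1.66]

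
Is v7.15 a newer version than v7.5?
Yes. Version numbers are compared segment by segment as integers, not as decimals: minor version 15 > 5, so v7.15 > v7.5 (even though the decimal 7.15 < 7.5).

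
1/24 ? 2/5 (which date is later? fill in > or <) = <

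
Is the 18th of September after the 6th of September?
Yes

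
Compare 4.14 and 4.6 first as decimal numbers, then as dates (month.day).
As decimals: 4.14 < 4.6. As dates: 4/14 is later than 4/6 (day 14 > day 6).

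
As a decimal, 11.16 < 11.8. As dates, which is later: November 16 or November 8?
November 16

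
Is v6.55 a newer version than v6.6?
Yes. Version numbers are compared segment by segment as integers, not as decimals: minor version 55 > 6, so v6.55 > v6.6 (even though the decimal 6.55 < 6.6).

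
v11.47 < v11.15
False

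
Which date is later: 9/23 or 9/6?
9/23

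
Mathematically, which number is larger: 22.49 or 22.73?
22.73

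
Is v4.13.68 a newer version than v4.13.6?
Yes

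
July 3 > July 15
False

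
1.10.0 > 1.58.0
False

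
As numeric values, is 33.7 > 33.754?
False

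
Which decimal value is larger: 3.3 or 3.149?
3.3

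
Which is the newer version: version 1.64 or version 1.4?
version 1.64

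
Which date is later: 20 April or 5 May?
5 May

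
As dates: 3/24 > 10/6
False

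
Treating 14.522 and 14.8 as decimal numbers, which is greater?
14.8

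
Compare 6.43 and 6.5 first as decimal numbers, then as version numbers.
As decimals: 6.43 < 6.5. As versions: v6.43 > v6.5 (minor version 43 > 5).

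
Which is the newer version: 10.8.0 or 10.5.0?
10.8.0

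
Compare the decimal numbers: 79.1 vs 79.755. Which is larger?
79.755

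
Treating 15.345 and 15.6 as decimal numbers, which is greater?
15.6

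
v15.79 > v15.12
True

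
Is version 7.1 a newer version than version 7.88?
No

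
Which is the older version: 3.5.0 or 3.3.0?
3.3.0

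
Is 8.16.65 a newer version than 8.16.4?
Yes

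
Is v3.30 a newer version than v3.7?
Yes. Version numbers are compared segment by segment as integers, not as decimals: minor version 30 > 7, so v3.30 > v3.7 (even though the decimal 3.30 < 3.7).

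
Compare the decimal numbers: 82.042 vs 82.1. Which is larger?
82.1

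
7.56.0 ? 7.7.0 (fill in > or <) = >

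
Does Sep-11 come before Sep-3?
No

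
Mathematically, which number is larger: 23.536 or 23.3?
23.536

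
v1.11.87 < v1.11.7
False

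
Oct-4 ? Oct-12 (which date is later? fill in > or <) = <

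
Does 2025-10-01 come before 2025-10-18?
Yes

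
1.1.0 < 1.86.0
True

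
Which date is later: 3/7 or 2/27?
3/7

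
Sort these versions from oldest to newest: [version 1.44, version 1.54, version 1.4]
[version 1.4, version 1.44, version 1.54]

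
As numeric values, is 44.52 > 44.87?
False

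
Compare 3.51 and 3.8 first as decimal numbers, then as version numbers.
As decimals: 3.51 < 3.8. As versions: v3.51 > v3.8 (minor version 51 > 8).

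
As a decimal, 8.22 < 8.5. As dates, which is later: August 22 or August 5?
August 22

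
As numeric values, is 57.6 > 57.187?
True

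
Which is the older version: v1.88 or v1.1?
v1.1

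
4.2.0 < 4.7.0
True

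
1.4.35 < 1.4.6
False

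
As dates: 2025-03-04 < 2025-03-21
True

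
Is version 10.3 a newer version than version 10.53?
No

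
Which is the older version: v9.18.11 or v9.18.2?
v9.18.2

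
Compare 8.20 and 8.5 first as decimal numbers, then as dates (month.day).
As decimals: 8.20 < 8.5. As dates: 8/20 is later than 8/5 (day 20 > day 5).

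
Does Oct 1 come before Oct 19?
Yes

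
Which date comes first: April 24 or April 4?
April 4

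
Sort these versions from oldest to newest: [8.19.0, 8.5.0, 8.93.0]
[8.5.0, 8.19.0, 8.93.0]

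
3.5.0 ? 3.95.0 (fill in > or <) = <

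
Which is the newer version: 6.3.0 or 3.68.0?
6.3.0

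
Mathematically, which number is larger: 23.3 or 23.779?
23.779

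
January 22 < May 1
True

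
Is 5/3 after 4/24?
Yes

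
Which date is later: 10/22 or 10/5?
10/22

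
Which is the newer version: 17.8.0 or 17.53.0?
17.53.0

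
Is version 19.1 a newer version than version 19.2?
No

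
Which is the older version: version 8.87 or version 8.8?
version 8.8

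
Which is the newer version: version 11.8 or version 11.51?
version 11.51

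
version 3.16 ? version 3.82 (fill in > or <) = <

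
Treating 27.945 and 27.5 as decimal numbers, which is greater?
27.945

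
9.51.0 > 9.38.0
True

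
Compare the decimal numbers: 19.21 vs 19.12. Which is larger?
19.21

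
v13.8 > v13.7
True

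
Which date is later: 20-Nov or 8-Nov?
20-Nov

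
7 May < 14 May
True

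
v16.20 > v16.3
True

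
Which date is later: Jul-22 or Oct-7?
Oct-7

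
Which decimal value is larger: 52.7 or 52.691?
52.7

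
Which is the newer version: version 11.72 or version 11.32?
version 11.72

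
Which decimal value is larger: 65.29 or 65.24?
65.29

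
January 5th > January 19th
False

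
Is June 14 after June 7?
Yes. Day 14 comes after day 7 in June — this is a date comparison, not a decimal one (the decimal 6.14 would be smaller than 6.7).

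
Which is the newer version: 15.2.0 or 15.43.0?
15.43.0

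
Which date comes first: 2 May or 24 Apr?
24 Apr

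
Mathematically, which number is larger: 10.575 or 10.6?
10.6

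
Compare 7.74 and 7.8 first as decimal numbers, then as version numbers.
As decimals: 7.74 < 7.8. As versions: v7.74 > v7.8 (minor version 74 > 8).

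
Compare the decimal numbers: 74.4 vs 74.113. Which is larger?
74.4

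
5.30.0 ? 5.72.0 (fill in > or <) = <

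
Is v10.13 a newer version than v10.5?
Yes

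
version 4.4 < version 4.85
True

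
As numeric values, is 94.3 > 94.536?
False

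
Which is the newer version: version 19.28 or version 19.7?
version 19.28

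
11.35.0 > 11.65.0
False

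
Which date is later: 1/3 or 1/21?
1/21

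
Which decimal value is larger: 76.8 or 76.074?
76.8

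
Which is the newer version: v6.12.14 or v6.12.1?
v6.12.14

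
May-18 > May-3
True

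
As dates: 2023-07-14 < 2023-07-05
False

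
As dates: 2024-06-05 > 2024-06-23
False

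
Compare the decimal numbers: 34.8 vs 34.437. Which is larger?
34.8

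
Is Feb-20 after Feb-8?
Yes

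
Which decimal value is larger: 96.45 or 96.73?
96.73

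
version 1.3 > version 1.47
False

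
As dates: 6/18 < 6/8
False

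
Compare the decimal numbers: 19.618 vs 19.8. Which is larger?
19.8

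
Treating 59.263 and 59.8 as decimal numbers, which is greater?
59.8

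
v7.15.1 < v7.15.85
True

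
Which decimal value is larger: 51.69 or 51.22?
51.69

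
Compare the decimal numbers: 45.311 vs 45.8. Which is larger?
45.8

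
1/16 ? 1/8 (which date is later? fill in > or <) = >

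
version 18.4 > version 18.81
False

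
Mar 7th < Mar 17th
True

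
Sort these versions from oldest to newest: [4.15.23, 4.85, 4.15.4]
[4.15.4, 4.15.23, 4.85]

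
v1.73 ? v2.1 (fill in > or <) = <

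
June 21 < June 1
False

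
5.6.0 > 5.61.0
False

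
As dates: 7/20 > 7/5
True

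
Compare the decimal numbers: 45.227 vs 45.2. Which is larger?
45.227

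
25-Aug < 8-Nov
True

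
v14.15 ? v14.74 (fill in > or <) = <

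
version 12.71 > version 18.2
False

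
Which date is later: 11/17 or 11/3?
11/17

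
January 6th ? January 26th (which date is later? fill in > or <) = <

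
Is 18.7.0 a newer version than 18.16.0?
No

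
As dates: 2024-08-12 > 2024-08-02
True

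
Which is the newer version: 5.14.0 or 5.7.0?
5.14.0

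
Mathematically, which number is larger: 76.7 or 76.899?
76.899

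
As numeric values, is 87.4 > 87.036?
True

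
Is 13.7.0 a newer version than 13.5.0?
Yes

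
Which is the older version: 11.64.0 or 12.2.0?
11.64.0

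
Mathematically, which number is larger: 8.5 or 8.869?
8.869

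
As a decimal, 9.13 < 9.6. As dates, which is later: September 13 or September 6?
September 13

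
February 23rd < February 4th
False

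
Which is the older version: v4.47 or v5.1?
v4.47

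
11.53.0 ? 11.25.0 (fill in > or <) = >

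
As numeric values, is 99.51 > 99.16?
True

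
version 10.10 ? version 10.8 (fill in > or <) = >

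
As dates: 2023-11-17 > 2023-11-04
True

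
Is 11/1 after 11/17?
No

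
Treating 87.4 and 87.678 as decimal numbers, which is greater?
87.678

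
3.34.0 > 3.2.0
True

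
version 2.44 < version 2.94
True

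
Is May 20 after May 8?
Yes. Day 20 comes after day 8 in May — this is a date comparison, not a decimal one (the decimal 5.20 would be smaller than 5.8).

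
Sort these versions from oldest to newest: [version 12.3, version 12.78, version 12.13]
[version 12.3, version 12.13, version 12.78]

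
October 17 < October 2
False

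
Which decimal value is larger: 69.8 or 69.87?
69.87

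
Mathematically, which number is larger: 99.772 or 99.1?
99.772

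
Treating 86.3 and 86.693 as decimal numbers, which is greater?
86.693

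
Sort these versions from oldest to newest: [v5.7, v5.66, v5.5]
[v5.5, v5.7, v5.66]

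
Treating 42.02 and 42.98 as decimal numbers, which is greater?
42.98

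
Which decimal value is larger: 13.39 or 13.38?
13.39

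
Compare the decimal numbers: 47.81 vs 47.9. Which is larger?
47.9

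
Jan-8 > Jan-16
False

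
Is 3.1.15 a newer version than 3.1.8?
Yes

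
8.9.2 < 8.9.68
True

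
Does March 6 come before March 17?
Yes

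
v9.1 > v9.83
False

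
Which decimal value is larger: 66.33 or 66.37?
66.37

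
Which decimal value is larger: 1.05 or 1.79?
1.79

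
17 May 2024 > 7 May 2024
True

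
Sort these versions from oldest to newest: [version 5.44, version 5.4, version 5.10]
[version 5.4, version 5.10, version 5.44]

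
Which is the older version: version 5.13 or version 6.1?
version 5.13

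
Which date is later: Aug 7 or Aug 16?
Aug 16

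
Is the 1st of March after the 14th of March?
No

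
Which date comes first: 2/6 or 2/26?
2/6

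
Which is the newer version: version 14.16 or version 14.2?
version 14.16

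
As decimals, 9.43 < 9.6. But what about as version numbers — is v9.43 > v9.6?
True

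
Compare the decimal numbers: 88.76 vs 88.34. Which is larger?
88.76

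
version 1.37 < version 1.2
False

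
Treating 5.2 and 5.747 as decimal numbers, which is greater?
5.747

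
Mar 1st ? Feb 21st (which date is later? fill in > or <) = >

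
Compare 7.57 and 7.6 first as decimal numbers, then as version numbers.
As decimals: 7.57 < 7.6. As versions: v7.57 > v7.6 (minor version 57 > 6).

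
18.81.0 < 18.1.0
False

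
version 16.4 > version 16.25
False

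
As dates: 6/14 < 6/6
False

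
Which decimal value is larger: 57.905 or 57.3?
57.905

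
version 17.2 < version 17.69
True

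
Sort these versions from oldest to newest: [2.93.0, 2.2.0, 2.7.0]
[2.2.0, 2.7.0, 2.93.0]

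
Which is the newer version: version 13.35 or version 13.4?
version 13.35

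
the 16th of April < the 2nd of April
False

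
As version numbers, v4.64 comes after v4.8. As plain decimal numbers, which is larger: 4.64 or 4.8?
4.8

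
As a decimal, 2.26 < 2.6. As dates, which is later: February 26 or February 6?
February 26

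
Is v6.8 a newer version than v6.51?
No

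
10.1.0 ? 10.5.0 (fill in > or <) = <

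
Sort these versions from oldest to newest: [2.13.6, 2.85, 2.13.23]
[2.13.6, 2.13.23, 2.85]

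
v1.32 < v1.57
True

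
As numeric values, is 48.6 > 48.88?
False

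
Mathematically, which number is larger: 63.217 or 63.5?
63.5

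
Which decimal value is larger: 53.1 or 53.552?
53.552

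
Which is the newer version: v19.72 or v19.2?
v19.72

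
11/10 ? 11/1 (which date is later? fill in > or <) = >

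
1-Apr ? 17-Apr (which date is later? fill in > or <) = <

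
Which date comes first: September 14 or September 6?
September 6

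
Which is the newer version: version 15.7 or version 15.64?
version 15.64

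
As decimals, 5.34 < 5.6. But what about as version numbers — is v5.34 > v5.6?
True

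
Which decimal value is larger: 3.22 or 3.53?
3.53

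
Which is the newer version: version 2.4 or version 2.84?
version 2.84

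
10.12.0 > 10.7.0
True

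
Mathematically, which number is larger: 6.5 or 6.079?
6.5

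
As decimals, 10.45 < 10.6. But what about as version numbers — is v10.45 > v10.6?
True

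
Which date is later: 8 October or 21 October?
21 October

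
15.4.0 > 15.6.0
False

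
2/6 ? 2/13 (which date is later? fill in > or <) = <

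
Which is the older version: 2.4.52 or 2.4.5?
2.4.5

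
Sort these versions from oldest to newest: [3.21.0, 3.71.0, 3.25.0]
[3.21.0, 3.25.0, 3.71.0]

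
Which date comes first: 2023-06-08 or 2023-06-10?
2023-06-08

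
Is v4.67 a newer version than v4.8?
Yes. Version numbers are compared segment by segment as integers, not as decimals: minor version 67 > 8, so v4.67 > v4.8 (even though the decimal 4.67 < 4.8).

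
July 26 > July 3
True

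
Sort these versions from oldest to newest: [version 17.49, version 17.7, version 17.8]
[version 17.7, version 17.8, version 17.49]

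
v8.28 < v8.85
True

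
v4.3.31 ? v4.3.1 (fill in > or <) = >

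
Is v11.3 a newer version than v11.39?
No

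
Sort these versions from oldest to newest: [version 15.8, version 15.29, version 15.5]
[version 15.5, version 15.8, version 15.29]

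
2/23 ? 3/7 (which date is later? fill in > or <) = <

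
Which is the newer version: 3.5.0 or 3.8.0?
3.8.0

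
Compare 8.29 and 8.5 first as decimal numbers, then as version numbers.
As decimals: 8.29 < 8.5. As versions: v8.29 > v8.5 (minor version 29 > 5).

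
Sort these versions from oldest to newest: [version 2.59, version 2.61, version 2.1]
[version 2.1, version 2.59, version 2.61]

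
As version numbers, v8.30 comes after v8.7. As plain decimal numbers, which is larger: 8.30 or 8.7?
8.7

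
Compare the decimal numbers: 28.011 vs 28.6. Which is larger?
28.6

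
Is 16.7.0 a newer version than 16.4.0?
Yes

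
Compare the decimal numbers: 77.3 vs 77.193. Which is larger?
77.3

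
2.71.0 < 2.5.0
False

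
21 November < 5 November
False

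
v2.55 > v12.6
False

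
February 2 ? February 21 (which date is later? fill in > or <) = <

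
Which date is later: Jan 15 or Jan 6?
Jan 15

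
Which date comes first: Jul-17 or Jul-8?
Jul-8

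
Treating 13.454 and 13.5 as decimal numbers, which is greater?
13.5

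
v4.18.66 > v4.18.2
True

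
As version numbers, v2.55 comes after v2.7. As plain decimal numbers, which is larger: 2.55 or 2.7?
2.7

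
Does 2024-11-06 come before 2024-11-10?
Yes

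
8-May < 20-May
True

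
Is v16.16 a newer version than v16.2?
Yes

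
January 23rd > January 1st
True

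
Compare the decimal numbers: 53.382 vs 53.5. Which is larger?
53.5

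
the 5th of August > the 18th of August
False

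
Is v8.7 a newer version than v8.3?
Yes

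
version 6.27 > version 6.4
True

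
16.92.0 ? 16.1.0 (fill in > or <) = >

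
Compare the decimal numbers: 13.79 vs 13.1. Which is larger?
13.79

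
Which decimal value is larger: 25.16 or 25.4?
25.4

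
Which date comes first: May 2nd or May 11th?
May 2nd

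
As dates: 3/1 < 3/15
True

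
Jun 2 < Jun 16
True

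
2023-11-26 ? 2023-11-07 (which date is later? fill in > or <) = >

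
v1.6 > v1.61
False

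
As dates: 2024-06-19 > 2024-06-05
True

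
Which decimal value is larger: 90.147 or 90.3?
90.3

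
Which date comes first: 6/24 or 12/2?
6/24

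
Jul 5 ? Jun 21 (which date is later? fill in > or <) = >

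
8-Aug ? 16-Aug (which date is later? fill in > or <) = <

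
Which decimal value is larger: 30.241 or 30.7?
30.7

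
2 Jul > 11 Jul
False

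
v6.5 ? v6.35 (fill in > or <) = <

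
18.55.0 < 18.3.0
False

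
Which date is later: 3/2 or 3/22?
3/22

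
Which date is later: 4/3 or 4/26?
4/26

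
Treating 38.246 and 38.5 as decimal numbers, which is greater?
38.5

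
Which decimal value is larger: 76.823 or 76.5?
76.823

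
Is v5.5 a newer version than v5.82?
No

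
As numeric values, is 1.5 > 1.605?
False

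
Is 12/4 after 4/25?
Yes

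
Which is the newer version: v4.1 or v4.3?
v4.3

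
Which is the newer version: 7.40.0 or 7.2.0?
7.40.0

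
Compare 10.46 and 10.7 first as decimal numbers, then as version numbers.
As decimals: 10.46 < 10.7. As versions: v10.46 > v10.7 (minor version 46 > 7).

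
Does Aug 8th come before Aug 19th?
Yes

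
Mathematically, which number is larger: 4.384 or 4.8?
4.8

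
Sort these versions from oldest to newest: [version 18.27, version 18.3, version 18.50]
[version 18.3, version 18.27, version 18.50]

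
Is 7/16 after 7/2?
Yes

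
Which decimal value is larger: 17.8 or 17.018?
17.8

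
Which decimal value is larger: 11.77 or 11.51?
11.77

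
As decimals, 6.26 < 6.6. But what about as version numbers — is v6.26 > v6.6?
True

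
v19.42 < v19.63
True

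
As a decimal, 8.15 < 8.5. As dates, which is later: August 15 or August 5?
August 15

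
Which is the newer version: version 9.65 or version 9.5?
version 9.65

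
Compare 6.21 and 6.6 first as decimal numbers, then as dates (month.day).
As decimals: 6.21 < 6.6. As dates: 6/21 is later than 6/6 (day 21 > day 6).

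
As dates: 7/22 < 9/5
True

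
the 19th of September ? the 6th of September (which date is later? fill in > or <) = >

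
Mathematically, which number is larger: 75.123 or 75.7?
75.7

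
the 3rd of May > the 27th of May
False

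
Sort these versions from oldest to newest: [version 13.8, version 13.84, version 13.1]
[version 13.1, version 13.8, version 13.84]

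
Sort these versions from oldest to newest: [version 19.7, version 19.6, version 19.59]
[version 19.6, version 19.7, version 19.59]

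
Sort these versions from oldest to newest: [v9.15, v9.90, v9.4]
[v9.4, v9.15, v9.90]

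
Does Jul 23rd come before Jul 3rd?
No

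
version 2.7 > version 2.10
False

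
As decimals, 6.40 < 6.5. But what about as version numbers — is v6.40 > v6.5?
True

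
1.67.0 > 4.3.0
False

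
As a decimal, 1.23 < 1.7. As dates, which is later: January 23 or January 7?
January 23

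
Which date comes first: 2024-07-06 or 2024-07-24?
2024-07-06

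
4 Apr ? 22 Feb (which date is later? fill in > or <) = >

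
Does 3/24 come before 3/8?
No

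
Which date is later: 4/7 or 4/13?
4/13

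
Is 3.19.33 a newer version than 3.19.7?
Yes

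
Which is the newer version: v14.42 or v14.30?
v14.42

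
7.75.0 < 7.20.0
False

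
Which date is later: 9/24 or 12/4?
12/4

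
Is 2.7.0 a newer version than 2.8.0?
No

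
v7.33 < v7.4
False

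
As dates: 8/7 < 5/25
False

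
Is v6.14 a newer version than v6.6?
Yes. Version numbers are compared segment by segment as integers, not as decimals: minor version 14 > 6, so v6.14 > v6.6 (even though the decimal 6.14 < 6.6).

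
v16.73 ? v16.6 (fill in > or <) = >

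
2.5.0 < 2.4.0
False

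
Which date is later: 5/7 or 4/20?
5/7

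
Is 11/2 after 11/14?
No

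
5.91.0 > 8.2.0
False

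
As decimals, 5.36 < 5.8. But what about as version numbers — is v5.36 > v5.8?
True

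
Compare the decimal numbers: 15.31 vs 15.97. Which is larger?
15.97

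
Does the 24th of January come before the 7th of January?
No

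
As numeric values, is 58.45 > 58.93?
False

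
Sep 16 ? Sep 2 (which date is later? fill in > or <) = >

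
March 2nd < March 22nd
True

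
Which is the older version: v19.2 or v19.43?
v19.2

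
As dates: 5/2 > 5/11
False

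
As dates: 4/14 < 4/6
False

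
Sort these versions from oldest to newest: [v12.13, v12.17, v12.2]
[v12.2, v12.13, v12.17]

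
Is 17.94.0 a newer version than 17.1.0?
Yes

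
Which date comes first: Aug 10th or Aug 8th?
Aug 8th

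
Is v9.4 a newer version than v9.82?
No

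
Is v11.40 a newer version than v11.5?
Yes. Version numbers are compared segment by segment as integers, not as decimals: minor version 40 > 5, so v11.40 > v11.5 (even though the decimal 11.40 < 11.5).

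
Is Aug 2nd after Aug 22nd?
No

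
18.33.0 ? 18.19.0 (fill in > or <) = >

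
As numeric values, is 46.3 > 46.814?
False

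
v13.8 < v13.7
False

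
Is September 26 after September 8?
Yes. Day 26 comes after day 8 in September — this is a date comparison, not a decimal one (the decimal 9.26 would be smaller than 9.8).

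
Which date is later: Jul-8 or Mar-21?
Jul-8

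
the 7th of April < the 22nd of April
True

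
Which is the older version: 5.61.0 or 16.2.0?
5.61.0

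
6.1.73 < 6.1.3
False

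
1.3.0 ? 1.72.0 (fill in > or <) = <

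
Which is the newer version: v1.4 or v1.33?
v1.33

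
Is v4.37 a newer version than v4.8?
Yes. Version numbers are compared segment by segment as integers, not as decimals: minor version 37 > 8, so v4.37 > v4.8 (even though the decimal 4.37 < 4.8).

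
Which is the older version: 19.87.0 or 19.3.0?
19.3.0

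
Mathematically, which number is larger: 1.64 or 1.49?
1.64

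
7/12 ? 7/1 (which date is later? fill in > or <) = >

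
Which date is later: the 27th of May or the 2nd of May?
the 27th of May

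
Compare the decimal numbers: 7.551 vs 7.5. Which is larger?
7.551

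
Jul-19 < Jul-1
False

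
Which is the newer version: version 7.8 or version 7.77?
version 7.77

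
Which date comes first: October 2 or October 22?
October 2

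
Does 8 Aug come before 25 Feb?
No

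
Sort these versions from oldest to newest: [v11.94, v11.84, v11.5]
[v11.5, v11.84, v11.94]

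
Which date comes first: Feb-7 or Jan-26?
Jan-26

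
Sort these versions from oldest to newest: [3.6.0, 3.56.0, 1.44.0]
[1.44.0, 3.6.0, 3.56.0]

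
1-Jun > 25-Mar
True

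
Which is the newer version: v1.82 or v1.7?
v1.82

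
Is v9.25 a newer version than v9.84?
No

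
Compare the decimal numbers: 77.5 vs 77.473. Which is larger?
77.5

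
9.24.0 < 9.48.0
True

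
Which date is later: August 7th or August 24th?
August 24th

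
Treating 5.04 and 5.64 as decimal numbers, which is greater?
5.64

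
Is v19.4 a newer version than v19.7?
No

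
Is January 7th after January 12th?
No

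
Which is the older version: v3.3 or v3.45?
v3.3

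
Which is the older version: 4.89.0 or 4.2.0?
4.2.0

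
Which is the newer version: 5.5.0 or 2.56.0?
5.5.0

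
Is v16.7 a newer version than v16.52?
No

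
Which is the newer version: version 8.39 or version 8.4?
version 8.39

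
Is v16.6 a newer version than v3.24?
Yes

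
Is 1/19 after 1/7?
Yes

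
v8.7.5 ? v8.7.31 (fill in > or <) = <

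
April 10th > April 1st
True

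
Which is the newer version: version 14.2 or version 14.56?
version 14.56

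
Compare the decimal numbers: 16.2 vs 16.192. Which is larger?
16.2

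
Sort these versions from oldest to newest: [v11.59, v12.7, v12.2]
[v11.59, v12.2, v12.7]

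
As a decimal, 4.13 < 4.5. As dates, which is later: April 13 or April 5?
April 13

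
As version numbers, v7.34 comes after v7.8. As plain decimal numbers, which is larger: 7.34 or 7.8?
7.8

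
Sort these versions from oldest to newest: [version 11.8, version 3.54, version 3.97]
[version 3.54, version 3.97, version 11.8]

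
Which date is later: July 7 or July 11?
July 11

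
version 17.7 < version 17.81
True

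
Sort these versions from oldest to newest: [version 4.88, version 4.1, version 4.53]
[version 4.1, version 4.53, version 4.88]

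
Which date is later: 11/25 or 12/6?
12/6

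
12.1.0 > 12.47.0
False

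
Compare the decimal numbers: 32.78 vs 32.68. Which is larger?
32.78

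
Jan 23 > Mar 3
False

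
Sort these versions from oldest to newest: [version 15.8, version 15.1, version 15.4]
[version 15.1, version 15.4, version 15.8]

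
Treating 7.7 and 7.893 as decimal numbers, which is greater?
7.893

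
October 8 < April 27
False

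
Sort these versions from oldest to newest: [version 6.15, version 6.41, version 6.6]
[version 6.6, version 6.15, version 6.41]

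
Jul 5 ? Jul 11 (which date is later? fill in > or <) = <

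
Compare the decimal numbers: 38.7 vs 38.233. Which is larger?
38.7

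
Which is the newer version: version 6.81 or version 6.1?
version 6.81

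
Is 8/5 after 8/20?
No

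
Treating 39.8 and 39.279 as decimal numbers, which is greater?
39.8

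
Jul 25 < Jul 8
False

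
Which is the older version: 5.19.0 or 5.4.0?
5.4.0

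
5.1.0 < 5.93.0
True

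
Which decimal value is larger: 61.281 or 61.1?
61.281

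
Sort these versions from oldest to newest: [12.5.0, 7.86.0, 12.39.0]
[7.86.0, 12.5.0, 12.39.0]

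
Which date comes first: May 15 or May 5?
May 5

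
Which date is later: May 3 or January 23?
May 3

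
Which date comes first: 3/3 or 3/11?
3/3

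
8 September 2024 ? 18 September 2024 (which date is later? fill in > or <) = <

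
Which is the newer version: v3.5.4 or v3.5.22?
v3.5.22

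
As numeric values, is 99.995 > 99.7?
True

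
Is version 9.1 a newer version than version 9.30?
No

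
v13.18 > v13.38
False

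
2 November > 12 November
False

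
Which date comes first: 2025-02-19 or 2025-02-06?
2025-02-06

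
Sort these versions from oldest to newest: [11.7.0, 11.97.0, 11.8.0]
[11.7.0, 11.8.0, 11.97.0]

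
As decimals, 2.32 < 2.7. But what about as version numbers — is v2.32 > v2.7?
True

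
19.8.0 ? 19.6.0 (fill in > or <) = >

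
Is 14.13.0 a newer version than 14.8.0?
Yes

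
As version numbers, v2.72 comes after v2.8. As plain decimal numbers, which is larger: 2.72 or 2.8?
2.8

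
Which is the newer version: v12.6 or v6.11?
v12.6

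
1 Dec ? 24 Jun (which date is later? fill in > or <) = >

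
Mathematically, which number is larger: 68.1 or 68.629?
68.629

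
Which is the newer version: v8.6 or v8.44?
v8.44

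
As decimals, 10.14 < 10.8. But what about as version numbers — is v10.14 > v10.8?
True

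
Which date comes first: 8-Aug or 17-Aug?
8-Aug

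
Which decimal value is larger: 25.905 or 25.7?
25.905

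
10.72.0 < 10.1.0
False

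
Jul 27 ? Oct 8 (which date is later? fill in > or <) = <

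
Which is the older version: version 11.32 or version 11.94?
version 11.32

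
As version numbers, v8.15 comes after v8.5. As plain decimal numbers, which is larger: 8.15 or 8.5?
8.5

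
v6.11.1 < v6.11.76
True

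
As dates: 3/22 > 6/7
False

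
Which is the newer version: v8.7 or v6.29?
v8.7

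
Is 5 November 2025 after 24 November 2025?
No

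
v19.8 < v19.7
False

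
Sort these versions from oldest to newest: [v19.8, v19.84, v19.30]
[v19.8, v19.30, v19.84]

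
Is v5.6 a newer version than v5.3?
Yes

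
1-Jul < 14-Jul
True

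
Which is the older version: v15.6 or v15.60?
v15.6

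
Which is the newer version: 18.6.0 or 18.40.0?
18.40.0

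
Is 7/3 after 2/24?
Yes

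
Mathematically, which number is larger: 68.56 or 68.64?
68.64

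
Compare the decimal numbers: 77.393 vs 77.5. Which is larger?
77.5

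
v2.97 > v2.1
True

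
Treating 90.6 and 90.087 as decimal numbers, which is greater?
90.6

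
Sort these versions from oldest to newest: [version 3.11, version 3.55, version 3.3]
[version 3.3, version 3.11, version 3.55]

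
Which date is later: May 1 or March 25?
May 1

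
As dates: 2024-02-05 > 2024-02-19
False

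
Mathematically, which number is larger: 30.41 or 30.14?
30.41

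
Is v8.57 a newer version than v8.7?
Yes. Version numbers are compared segment by segment as integers, not as decimals: minor version 57 > 7, so v8.57 > v8.7 (even though the decimal 8.57 < 8.7).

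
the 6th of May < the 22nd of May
True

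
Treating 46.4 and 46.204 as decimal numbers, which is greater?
46.4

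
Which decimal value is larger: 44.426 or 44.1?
44.426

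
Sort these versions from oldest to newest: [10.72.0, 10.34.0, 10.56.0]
[10.34.0, 10.56.0, 10.72.0]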